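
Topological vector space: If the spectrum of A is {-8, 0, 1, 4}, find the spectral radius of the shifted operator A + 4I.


Spectrum of A + 4I = {-4, 4, 5, 8}
Spectral radius = max |lambda| over the shifted spectrum
= max(4, 4, 5, 8) = 8

8


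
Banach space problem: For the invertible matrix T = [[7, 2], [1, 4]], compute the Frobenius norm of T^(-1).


det(T) = 7*4 - 2*1 = 26
T^(-1) = (1/26) * [[4, -2], [-1, 7]] = [[0.1538, -0.0769], [-0.0385, 0.2692]]
||T^(-1)||_F^2 = 0.1538^2 + (-0.0769)^2 + (-0.0385)^2 + 0.2692^2 = 0.1036
||T^(-1)||_F = sqrt(0.1036) = 0.3218

0.3218


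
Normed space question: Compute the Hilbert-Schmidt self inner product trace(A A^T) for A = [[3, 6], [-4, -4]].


trace(A * A^T) = sum of squares of all entries
= 3^2 + 6^2 + (-4)^2 + (-4)^2
= 9 + 36 + 16 + 16
= 77

77


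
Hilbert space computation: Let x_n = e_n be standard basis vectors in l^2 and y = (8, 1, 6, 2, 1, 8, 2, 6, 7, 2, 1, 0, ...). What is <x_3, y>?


x_3 = e_3 is the standard basis vector with 1 in position 3.
<x_3, y> = y_3 = 6
As n -> infinity, <x_n, y> -> 0, confirming weak convergence of (x_n) to 0.

6


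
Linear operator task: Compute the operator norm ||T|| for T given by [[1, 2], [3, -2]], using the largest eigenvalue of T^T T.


A^T A = [[10, -4], [-4, 8]]
trace(A^T A) = 18, det(A^T A) = 64
discriminant = 18^2 - 4*64 = 68
Largest eigenvalue of A^T A = (trace + sqrt(disc))/2 = 13.1231
||T|| = sqrt(13.1231) = 3.6226

3.6226


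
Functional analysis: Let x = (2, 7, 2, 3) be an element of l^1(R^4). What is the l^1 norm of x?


The l^1 norm equals the sum of absolute values of all components.
||x||_1 = 2 + 7 + 2 + 3
= 14

14.0000


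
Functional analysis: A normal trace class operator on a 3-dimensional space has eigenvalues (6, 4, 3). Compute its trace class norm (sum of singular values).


For a normal operator, singular values equal |eigenvalues|.
Trace norm = sum |lambda_i| = 6 + 4 + 3
= 13

13


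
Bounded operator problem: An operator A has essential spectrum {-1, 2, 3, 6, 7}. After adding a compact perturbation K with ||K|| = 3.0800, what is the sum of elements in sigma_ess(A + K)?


By Weyl's theorem, the essential spectrum is invariant under compact perturbations.
sigma_ess(A + K) = sigma_ess(A) = {-1, 2, 3, 6, 7}
Sum = -1 + 2 + 3 + 6 + 7 = 17

17


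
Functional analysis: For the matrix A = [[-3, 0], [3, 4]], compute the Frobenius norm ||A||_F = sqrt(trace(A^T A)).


||A||_F^2 = sum a_ij^2
= (-3)^2 + 0^2 + 3^2 + 4^2
= 9 + 0 + 9 + 16 = 34
||A||_F = sqrt(34) = 5.8310

5.8310


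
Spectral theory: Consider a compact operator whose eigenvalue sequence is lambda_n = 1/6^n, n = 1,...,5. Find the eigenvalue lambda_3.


The eigenvalue formula gives lambda_3 = 1/6^3
= 1/216
= 0.0046

0.0046


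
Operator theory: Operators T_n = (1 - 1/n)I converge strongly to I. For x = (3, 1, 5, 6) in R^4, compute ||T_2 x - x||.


T_2 x - x = (1 - 1/2)x - x = -x/2
||x|| = sqrt(71) = 8.4261
||T_2 x - x|| = ||x||/2 = 8.4261/2 = 4.2131

4.2131


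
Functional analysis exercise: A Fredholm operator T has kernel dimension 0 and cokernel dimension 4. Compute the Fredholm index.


The Fredholm index is defined as ind(T) = dim(ker T) - dim(coker T)
= 0 - 4
= -4

-4


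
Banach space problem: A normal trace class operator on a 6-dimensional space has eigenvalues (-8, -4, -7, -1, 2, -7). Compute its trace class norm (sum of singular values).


For a normal operator, singular values equal |eigenvalues|.
Trace norm = sum |lambda_i| = 8 + 4 + 7 + 1 + 2 + 7
= 29

29


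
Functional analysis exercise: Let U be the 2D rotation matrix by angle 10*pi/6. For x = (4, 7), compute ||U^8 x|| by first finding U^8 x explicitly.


U is a rotation by theta = 10*pi/6
U^8 = rotation by 8*theta = 80*pi/6 = 8*pi/6 (mod 2*pi)
cos(8*pi/6) = -0.5000, sin(8*pi/6) = -0.8660
U^8 x = (-0.5000 * 4 - -0.8660 * 7, -0.8660 * 4 + -0.5000 * 7)
= (4.0622, -6.9641)
||U^8 x|| = sqrt(4.0622^2 + (-6.9641)^2) = sqrt(65.0000) = 8.0623

8.0623


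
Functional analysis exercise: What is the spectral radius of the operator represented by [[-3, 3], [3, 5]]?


For a 2x2 matrix, eigenvalues satisfy lambda^2 - (trace)*lambda + det = 0
trace = -3 + 5 = 2
det = -3*5 - 3*3 = -24
discriminant = 2^2 - 4*(-24) = 100
spectral radius = max |eigenvalue| = 6.0000

6.0000


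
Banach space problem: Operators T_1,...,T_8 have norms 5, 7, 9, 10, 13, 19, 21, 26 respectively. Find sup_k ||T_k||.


By the Uniform Boundedness Principle, the supremum of norms is finite.
sup_k ||T_k|| = max(5, 7, 9, 10, 13, 19, 21, 26) = 26

26


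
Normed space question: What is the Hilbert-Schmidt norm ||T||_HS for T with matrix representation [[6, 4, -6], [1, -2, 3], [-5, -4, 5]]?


The Hilbert-Schmidt norm is sqrt(sum of squares of all entries).
Sum of squares = 6^2 + 4^2 + (-6)^2 + 1^2 + (-2)^2 + 3^2 + (-5)^2 + (-4)^2 + 5^2
= 36 + 16 + 36 + 1 + 4 + 9 + 25 + 16 + 25 = 168
||T||_HS = sqrt(168) = 12.9615

12.9615


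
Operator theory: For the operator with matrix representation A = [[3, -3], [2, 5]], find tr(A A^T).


trace(A * A^T) = sum of squares of all entries
= 3^2 + (-3)^2 + 2^2 + 5^2
= 9 + 9 + 4 + 25
= 47

47


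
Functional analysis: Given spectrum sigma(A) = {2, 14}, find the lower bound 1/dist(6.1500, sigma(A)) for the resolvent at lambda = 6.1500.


dist(6.1500, {2, 14}) = min(|6.1500 - 2|, |6.1500 - 14|)
= min(4.1500, 7.8500) = 4.1500
Resolvent bound = 1/4.1500 = 0.2410

0.2410


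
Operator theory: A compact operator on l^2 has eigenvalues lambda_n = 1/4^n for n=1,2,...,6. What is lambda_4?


The eigenvalue formula gives lambda_4 = 1/4^4
= 1/256
= 0.0039

0.0039


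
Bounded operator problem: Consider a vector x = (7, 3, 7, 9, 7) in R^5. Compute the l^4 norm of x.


The l^4 norm = (sum |x_i|^4)^(1/4)
Sum of 4th powers = 2401 + 81 + 2401 + 6561 + 2401 = 13845
||x||_4 = (13845)^(1/4) = 10.8473

10.8473


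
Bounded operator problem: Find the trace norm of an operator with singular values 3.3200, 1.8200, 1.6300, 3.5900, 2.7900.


The nuclear norm is the sum of all singular values.
||T||_1 = 3.3200 + 1.8200 + 1.6300 + 3.5900 + 2.7900
= 13.1500

13.1500


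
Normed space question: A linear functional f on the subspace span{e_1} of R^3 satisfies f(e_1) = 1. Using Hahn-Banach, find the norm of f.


The norm of f is given by ||f|| = sup_{||x||=1} |f(x)|.
On span{e_1}, ||e_1|| = 1, so ||f|| = |f(e_1)| / ||e_1||
= |1| / 1 = 1.0000

1.0000


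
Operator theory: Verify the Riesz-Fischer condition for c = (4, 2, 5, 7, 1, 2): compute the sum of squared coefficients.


sum |c_n|^2 = 4^2 + 2^2 + 5^2 + 7^2 + 1^2 + 2^2
= 16 + 4 + 25 + 49 + 1 + 4
= 99

99


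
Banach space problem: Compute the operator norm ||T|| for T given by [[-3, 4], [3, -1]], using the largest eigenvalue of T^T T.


A^T A = [[18, -15], [-15, 17]]
trace(A^T A) = 35, det(A^T A) = 81
discriminant = 35^2 - 4*81 = 901
Largest eigenvalue of A^T A = (trace + sqrt(disc))/2 = 32.5083
||T|| = sqrt(32.5083) = 5.7016

5.7016


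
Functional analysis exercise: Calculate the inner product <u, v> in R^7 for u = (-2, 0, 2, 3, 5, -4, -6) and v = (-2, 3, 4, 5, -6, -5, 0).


Computing the standard inner product <u, v> = sum u_i * v_i
= -2*-2 + 0*3 + 2*4 + 3*5 + 5*-6 + -4*-5 + -6*0
= 4 + 0 + 8 + 15 + -30 + 20 + 0
= 17

17


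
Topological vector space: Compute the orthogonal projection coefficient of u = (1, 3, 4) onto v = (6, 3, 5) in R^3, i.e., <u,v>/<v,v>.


Computing <u,v> = 1*6 + 3*3 + 4*5 = 35
Computing <v,v> = 6^2 + 3^2 + 5^2 = 70
Projection coefficient = 35/70 = 0.5000

0.5000


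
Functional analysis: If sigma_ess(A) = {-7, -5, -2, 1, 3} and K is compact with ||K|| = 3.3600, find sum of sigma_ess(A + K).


By Weyl's theorem, the essential spectrum is invariant under compact perturbations.
sigma_ess(A + K) = sigma_ess(A) = {-7, -5, -2, 1, 3}
Sum = -7 + -5 + -2 + 1 + 3 = -10

-10


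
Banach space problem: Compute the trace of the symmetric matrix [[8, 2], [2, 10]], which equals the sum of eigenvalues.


For a self-adjoint (symmetric) matrix, the eigenvalues are real.
The sum of eigenvalues equals the trace of the matrix.
trace = 8 + 10 = 18

18


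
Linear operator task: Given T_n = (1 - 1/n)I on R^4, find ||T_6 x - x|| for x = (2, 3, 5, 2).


T_6 x - x = (1 - 1/6)x - x = -x/6
||x|| = sqrt(42) = 6.4807
||T_6 x - x|| = ||x||/6 = 6.4807/6 = 1.0801

1.0801


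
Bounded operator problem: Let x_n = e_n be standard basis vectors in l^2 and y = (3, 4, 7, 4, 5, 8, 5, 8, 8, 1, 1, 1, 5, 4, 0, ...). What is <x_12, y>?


x_12 = e_12 is the standard basis vector with 1 in position 12.
<x_12, y> = y_12 = 1
As n -> infinity, <x_n, y> -> 0, confirming weak convergence of (x_n) to 0.

1


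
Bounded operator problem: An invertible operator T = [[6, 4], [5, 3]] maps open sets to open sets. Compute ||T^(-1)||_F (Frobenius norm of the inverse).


det(T) = 6*3 - 4*5 = -2
T^(-1) = (1/-2) * [[3, -4], [-5, 6]] = [[-1.5000, 2.0000], [2.5000, -3.0000]]
||T^(-1)||_F^2 = (-1.5000)^2 + 2.0000^2 + 2.5000^2 + (-3.0000)^2 = 21.5000
||T^(-1)||_F = sqrt(21.5000) = 4.6368

4.6368


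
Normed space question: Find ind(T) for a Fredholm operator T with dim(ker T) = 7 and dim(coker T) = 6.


The Fredholm index is defined as ind(T) = dim(ker T) - dim(coker T)
= 7 - 6
= 1

1


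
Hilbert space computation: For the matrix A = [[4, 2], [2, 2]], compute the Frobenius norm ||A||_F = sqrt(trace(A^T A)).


||A||_F^2 = sum a_ij^2
= 4^2 + 2^2 + 2^2 + 2^2
= 16 + 4 + 4 + 4 = 28
||A||_F = sqrt(28) = 5.2915

5.2915


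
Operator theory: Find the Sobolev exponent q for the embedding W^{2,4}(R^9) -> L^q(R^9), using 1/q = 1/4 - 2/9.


Using the Sobolev embedding formula: 1/q = 1/p - k/n
1/q = 1/4 - 2/9 = 1/36
q = 1/(1/36) = 36

36.0000


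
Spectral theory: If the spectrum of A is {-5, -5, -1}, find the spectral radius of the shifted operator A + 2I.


Spectrum of A + 2I = {-3, -3, 1}
Spectral radius = max |lambda| over the shifted spectrum
= max(3, 3, 1) = 3

3


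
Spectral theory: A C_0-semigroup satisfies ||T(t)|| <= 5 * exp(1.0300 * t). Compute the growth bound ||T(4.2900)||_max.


||T(4.2900)|| <= 5 * exp(1.0300 * 4.2900)
= 5 * exp(4.4187)
= 5 * 82.9883
= 414.9417

414.9417


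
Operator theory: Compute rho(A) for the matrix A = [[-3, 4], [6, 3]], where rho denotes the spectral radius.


For a 2x2 matrix, eigenvalues satisfy lambda^2 - (trace)*lambda + det = 0
trace = -3 + 3 = 0
det = -3*3 - 4*6 = -33
discriminant = 0^2 - 4*(-33) = 132
spectral radius = max |eigenvalue| = 5.7446

5.7446


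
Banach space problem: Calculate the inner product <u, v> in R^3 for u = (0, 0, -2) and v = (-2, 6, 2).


Computing the standard inner product <u, v> = sum u_i * v_i
= 0*-2 + 0*6 + -2*2
= 0 + 0 + -4
= -4

-4


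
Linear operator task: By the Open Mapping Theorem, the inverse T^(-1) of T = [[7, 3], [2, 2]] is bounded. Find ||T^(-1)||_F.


det(T) = 7*2 - 3*2 = 8
T^(-1) = (1/8) * [[2, -3], [-2, 7]] = [[0.2500, -0.3750], [-0.2500, 0.8750]]
||T^(-1)||_F^2 = 0.2500^2 + (-0.3750)^2 + (-0.2500)^2 + 0.8750^2 = 1.0312
||T^(-1)||_F = sqrt(1.0312) = 1.0155

1.0155


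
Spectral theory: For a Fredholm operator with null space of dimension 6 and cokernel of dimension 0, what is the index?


The Fredholm index is defined as ind(T) = dim(ker T) - dim(coker T)
= 6 - 0
= 6

6


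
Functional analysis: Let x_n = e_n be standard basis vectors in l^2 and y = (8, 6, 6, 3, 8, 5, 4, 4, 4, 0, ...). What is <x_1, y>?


x_1 = e_1 is the standard basis vector with 1 in position 1.
<x_1, y> = y_1 = 8
As n -> infinity, <x_n, y> -> 0, confirming weak convergence of (x_n) to 0.

8


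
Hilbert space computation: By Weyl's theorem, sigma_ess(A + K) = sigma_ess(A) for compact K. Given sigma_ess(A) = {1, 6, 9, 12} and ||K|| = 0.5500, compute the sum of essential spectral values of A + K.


By Weyl's theorem, the essential spectrum is invariant under compact perturbations.
sigma_ess(A + K) = sigma_ess(A) = {1, 6, 9, 12}
Sum = 1 + 6 + 9 + 12 = 28

28


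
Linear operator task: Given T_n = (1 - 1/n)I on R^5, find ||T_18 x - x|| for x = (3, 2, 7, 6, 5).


T_18 x - x = (1 - 1/18)x - x = -x/18
||x|| = sqrt(123) = 11.0905
||T_18 x - x|| = ||x||/18 = 11.0905/18 = 0.6161

0.6161


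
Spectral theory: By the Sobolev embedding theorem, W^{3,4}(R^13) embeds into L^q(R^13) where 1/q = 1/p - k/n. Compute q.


Using the Sobolev embedding formula: 1/q = 1/p - k/n
1/q = 1/4 - 3/13 = 1/52
q = 1/(1/52) = 52

52.0000


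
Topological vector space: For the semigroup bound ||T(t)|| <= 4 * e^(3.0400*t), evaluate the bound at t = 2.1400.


||T(2.1400)|| <= 4 * exp(3.0400 * 2.1400)
= 4 * exp(6.5056)
= 4 * 668.8769
= 2675.5075

2675.5075


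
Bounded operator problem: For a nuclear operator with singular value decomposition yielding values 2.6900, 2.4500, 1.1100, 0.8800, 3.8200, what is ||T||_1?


The nuclear norm is the sum of all singular values.
||T||_1 = 2.6900 + 2.4500 + 1.1100 + 0.8800 + 3.8200
= 10.9500

10.9500


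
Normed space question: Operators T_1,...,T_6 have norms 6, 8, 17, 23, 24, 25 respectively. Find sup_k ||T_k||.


By the Uniform Boundedness Principle, the supremum of norms is finite.
sup_k ||T_k|| = max(6, 8, 17, 23, 24, 25) = 25

25


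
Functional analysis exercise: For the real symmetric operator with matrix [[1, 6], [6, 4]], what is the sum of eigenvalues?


For a self-adjoint (symmetric) matrix, the eigenvalues are real.
The sum of eigenvalues equals the trace of the matrix.
trace = 1 + 4 = 5

5


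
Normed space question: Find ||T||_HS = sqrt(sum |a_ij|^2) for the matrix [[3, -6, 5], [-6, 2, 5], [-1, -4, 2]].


The Hilbert-Schmidt norm is sqrt(sum of squares of all entries).
Sum of squares = 3^2 + (-6)^2 + 5^2 + (-6)^2 + 2^2 + 5^2 + (-1)^2 + (-4)^2 + 2^2
= 9 + 36 + 25 + 36 + 4 + 25 + 1 + 16 + 4 = 156
||T||_HS = sqrt(156) = 12.4900

12.4900


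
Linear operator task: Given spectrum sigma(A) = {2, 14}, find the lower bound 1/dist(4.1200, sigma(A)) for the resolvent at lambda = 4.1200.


dist(4.1200, {2, 14}) = min(|4.1200 - 2|, |4.1200 - 14|)
= min(2.1200, 9.8800) = 2.1200
Resolvent bound = 1/2.1200 = 0.4717

0.4717


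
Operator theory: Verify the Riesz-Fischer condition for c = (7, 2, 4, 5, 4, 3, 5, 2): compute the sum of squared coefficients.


sum |c_n|^2 = 7^2 + 2^2 + 4^2 + 5^2 + 4^2 + 3^2 + 5^2 + 2^2
= 49 + 4 + 16 + 25 + 16 + 9 + 25 + 4
= 148

148


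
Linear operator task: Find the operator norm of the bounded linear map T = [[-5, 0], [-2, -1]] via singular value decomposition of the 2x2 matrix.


A^T A = [[29, 2], [2, 1]]
trace(A^T A) = 30, det(A^T A) = 25
discriminant = 30^2 - 4*25 = 800
Largest eigenvalue of A^T A = (trace + sqrt(disc))/2 = 29.1421
||T|| = sqrt(29.1421) = 5.3983

5.3983


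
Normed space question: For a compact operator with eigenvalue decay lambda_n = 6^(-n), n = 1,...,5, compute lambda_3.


The eigenvalue formula gives lambda_3 = 1/6^3
= 1/216
= 0.0046

0.0046


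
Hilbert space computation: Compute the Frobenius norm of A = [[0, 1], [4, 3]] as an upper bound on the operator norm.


||A||_F^2 = sum a_ij^2
= 0^2 + 1^2 + 4^2 + 3^2
= 0 + 1 + 16 + 9 = 26
||A||_F = sqrt(26) = 5.0990

5.0990


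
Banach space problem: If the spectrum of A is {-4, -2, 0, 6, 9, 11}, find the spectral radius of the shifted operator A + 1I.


Spectrum of A + 1I = {-3, -1, 1, 7, 10, 12}
Spectral radius = max |lambda| over the shifted spectrum
= max(3, 1, 1, 7, 10, 12) = 12

12


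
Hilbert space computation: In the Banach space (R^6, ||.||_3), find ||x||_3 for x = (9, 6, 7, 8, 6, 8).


The l^3 norm = (sum |x_i|^3)^(1/3)
Sum of 3th powers = 729 + 216 + 343 + 512 + 216 + 512 = 2528
||x||_3 = (2528)^(1/3) = 13.6226

13.6226


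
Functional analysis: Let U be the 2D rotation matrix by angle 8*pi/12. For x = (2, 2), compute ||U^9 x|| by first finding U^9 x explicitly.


U is a rotation by theta = 8*pi/12
U^9 = rotation by 9*theta = 72*pi/12 = 0*pi/12 (mod 2*pi)
cos(0*pi/12) = 1.0000, sin(0*pi/12) = 0.0000
U^9 x = (1.0000 * 2 - 0.0000 * 2, 0.0000 * 2 + 1.0000 * 2)
= (2.0000, 2.0000)
||U^9 x|| = sqrt(2.0000^2 + 2.0000^2) = sqrt(8.0000) = 2.8284

2.8284


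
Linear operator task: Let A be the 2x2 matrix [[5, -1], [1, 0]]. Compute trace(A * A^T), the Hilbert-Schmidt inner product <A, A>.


trace(A * A^T) = sum of squares of all entries
= 5^2 + (-1)^2 + 1^2 + 0^2
= 25 + 1 + 1 + 0
= 27

27


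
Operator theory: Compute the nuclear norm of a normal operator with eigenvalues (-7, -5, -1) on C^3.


For a normal operator, singular values equal |eigenvalues|.
Trace norm = sum |lambda_i| = 7 + 5 + 1
= 13

13


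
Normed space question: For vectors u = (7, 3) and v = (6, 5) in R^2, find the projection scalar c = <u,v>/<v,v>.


Computing <u,v> = 7*6 + 3*5 = 57
Computing <v,v> = 6^2 + 5^2 = 61
Projection coefficient = 57/61 = 0.9344

0.9344


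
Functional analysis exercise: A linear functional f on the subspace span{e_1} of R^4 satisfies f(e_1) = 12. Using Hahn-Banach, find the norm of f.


The norm of f is given by ||f|| = sup_{||x||=1} |f(x)|.
On span{e_1}, ||e_1|| = 1, so ||f|| = |f(e_1)| / ||e_1||
= |12| / 1 = 12.0000

12.0000


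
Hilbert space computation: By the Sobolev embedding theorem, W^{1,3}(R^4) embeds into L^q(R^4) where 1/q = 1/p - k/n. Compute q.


Using the Sobolev embedding formula: 1/q = 1/p - k/n
1/q = 1/3 - 1/4 = 1/12
q = 1/(1/12) = 12

12.0000


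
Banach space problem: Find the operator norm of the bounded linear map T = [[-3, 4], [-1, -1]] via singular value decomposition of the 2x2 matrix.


A^T A = [[10, -11], [-11, 17]]
trace(A^T A) = 27, det(A^T A) = 49
discriminant = 27^2 - 4*49 = 533
Largest eigenvalue of A^T A = (trace + sqrt(disc))/2 = 25.0434
||T|| = sqrt(25.0434) = 5.0043

5.0043


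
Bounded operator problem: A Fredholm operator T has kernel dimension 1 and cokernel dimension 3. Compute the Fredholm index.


The Fredholm index is defined as ind(T) = dim(ker T) - dim(coker T)
= 1 - 3
= -2

-2


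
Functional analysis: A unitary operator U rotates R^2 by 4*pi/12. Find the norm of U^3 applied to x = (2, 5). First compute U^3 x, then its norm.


U is a rotation by theta = 4*pi/12
U^3 = rotation by 3*theta = 12*pi/12
cos(12*pi/12) = -1.0000, sin(12*pi/12) = 0.0000
U^3 x = (-1.0000 * 2 - 0.0000 * 5, 0.0000 * 2 + -1.0000 * 5)
= (-2.0000, -5.0000)
||U^3 x|| = sqrt((-2.0000)^2 + (-5.0000)^2) = sqrt(29.0000) = 5.3852

5.3852


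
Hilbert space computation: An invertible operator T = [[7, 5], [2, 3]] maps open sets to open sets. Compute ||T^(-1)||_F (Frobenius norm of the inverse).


det(T) = 7*3 - 5*2 = 11
T^(-1) = (1/11) * [[3, -5], [-2, 7]] = [[0.2727, -0.4545], [-0.1818, 0.6364]]
||T^(-1)||_F^2 = 0.2727^2 + (-0.4545)^2 + (-0.1818)^2 + 0.6364^2 = 0.7190
||T^(-1)||_F = sqrt(0.7190) = 0.8479

0.8479


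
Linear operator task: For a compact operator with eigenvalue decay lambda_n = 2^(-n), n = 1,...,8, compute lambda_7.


The eigenvalue formula gives lambda_7 = 1/2^7
= 1/128
= 0.0078

0.0078


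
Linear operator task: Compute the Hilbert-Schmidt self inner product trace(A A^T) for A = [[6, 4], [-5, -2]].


trace(A * A^T) = sum of squares of all entries
= 6^2 + 4^2 + (-5)^2 + (-2)^2
= 36 + 16 + 25 + 4
= 81

81


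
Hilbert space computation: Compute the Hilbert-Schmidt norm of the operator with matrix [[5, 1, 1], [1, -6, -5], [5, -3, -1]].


The Hilbert-Schmidt norm is sqrt(sum of squares of all entries).
Sum of squares = 5^2 + 1^2 + 1^2 + 1^2 + (-6)^2 + (-5)^2 + 5^2 + (-3)^2 + (-1)^2
= 25 + 1 + 1 + 1 + 36 + 25 + 25 + 9 + 1 = 124
||T||_HS = sqrt(124) = 11.1355

11.1355


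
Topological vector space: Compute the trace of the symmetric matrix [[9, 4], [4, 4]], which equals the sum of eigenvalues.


For a self-adjoint (symmetric) matrix, the eigenvalues are real.
The sum of eigenvalues equals the trace of the matrix.
trace = 9 + 4 = 13

13


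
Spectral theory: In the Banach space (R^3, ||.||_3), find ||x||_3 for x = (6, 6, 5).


The l^3 norm = (sum |x_i|^3)^(1/3)
Sum of 3th powers = 216 + 216 + 125 = 557
||x||_3 = (557)^(1/3) = 8.2278

8.2278


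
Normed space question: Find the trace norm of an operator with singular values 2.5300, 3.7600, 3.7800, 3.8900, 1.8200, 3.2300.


The nuclear norm is the sum of all singular values.
||T||_1 = 2.5300 + 3.7600 + 3.7800 + 3.8900 + 1.8200 + 3.2300
= 19.0100

19.0100


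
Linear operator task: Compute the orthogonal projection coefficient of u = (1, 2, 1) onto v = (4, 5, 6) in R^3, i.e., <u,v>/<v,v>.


Computing <u,v> = 1*4 + 2*5 + 1*6 = 20
Computing <v,v> = 4^2 + 5^2 + 6^2 = 77
Projection coefficient = 20/77 = 0.2597

0.2597


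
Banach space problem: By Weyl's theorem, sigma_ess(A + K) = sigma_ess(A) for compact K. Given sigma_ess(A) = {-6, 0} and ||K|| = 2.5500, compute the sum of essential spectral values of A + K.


By Weyl's theorem, the essential spectrum is invariant under compact perturbations.
sigma_ess(A + K) = sigma_ess(A) = {-6, 0}
Sum = -6 + 0 = -6

-6


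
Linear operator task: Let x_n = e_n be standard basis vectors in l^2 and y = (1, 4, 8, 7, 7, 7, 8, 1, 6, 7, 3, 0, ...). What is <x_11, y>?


x_11 = e_11 is the standard basis vector with 1 in position 11.
<x_11, y> = y_11 = 3
As n -> infinity, <x_n, y> -> 0, confirming weak convergence of (x_n) to 0.

3


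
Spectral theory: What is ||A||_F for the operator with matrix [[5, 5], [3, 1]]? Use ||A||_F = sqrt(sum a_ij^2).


||A||_F^2 = sum a_ij^2
= 5^2 + 5^2 + 3^2 + 1^2
= 25 + 25 + 9 + 1 = 60
||A||_F = sqrt(60) = 7.7460

7.7460


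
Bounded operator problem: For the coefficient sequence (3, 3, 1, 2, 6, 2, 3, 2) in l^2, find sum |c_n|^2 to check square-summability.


sum |c_n|^2 = 3^2 + 3^2 + 1^2 + 2^2 + 6^2 + 2^2 + 3^2 + 2^2
= 9 + 9 + 1 + 4 + 36 + 4 + 9 + 4
= 76

76


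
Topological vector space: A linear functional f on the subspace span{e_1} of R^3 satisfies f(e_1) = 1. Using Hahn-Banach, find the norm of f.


The norm of f is given by ||f|| = sup_{||x||=1} |f(x)|.
On span{e_1}, ||e_1|| = 1, so ||f|| = |f(e_1)| / ||e_1||
= |1| / 1 = 1.0000

1.0000


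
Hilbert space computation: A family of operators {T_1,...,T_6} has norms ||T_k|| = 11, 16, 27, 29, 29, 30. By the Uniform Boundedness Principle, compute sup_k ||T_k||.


By the Uniform Boundedness Principle, the supremum of norms is finite.
sup_k ||T_k|| = max(11, 16, 27, 29, 29, 30) = 30

30


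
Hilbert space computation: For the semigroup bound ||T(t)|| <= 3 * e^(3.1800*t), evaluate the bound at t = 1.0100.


||T(1.0100)|| <= 3 * exp(3.1800 * 1.0100)
= 3 * exp(3.2118)
= 3 * 24.8237
= 74.4712

74.4712


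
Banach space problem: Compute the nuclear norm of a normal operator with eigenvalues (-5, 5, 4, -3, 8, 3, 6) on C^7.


For a normal operator, singular values equal |eigenvalues|.
Trace norm = sum |lambda_i| = 5 + 5 + 4 + 3 + 8 + 3 + 6
= 34

34


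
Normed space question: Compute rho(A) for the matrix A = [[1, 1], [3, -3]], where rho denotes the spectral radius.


For a 2x2 matrix, eigenvalues satisfy lambda^2 - (trace)*lambda + det = 0
trace = 1 + -3 = -2
det = 1*-3 - 1*3 = -6
discriminant = (-2)^2 - 4*(-6) = 28
spectral radius = max |eigenvalue| = 3.6458

3.6458


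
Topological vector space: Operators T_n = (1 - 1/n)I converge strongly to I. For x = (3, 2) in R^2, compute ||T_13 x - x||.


T_13 x - x = (1 - 1/13)x - x = -x/13
||x|| = sqrt(13) = 3.6056
||T_13 x - x|| = ||x||/13 = 3.6056/13 = 0.2774

0.2774


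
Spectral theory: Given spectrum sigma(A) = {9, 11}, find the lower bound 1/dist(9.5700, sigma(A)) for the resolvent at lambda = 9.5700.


dist(9.5700, {9, 11}) = min(|9.5700 - 9|, |9.5700 - 11|)
= min(0.5700, 1.4300) = 0.5700
Resolvent bound = 1/0.5700 = 1.7544

1.7544


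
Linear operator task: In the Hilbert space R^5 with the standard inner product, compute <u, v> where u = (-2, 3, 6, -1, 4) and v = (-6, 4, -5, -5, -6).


Computing the standard inner product <u, v> = sum u_i * v_i
= -2*-6 + 3*4 + 6*-5 + -1*-5 + 4*-6
= 12 + 12 + -30 + 5 + -24
= -25

-25


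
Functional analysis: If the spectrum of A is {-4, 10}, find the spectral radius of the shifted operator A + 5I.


Spectrum of A + 5I = {1, 15}
Spectral radius = max |lambda| over the shifted spectrum
= max(1, 15) = 15

15


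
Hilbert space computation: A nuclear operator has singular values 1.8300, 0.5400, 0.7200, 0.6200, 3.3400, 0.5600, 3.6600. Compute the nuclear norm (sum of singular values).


The nuclear norm is the sum of all singular values.
||T||_1 = 1.8300 + 0.5400 + 0.7200 + 0.6200 + 3.3400 + 0.5600 + 3.6600
= 11.2700

11.2700


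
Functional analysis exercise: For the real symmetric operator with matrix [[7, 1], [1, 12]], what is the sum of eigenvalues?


For a self-adjoint (symmetric) matrix, the eigenvalues are real.
The sum of eigenvalues equals the trace of the matrix.
trace = 7 + 12 = 19

19


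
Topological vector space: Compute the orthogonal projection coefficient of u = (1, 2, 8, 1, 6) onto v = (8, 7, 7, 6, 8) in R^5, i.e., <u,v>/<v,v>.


Computing <u,v> = 1*8 + 2*7 + 8*7 + 1*6 + 6*8 = 132
Computing <v,v> = 8^2 + 7^2 + 7^2 + 6^2 + 8^2 = 262
Projection coefficient = 132/262 = 0.5038

0.5038


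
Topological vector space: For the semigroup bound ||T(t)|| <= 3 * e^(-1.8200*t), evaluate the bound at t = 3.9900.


||T(3.9900)|| <= 3 * exp(-1.8200 * 3.9900)
= 3 * exp(-7.2618)
= 3 * 7.0184e-04
= 0.0021

0.0021


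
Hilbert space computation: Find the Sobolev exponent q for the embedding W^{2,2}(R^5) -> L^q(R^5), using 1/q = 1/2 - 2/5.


Using the Sobolev embedding formula: 1/q = 1/p - k/n
1/q = 1/2 - 2/5 = 1/10
q = 1/(1/10) = 10

10.0000


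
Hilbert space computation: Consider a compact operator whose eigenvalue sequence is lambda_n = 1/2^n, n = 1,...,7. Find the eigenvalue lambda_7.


The eigenvalue formula gives lambda_7 = 1/2^7
= 1/128
= 0.0078

0.0078


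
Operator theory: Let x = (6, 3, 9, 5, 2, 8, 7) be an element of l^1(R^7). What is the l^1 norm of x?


The l^1 norm equals the sum of absolute values of all components.
||x||_1 = 6 + 3 + 9 + 5 + 2 + 8 + 7
= 40

40.0000


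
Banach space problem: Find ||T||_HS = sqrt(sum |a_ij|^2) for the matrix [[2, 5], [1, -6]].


The Hilbert-Schmidt norm is sqrt(sum of squares of all entries).
Sum of squares = 2^2 + 5^2 + 1^2 + (-6)^2
= 4 + 25 + 1 + 36 = 66
||T||_HS = sqrt(66) = 8.1240

8.1240


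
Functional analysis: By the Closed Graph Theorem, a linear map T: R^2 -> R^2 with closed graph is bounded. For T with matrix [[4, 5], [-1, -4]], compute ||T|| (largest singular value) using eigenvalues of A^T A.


A^T A = [[17, 24], [24, 41]]
trace(A^T A) = 58, det(A^T A) = 121
discriminant = 58^2 - 4*121 = 2880
Largest eigenvalue of A^T A = (trace + sqrt(disc))/2 = 55.8328
||T|| = sqrt(55.8328) = 7.4721

7.4721


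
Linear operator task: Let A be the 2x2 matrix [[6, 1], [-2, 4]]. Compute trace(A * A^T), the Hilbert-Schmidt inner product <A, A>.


trace(A * A^T) = sum of squares of all entries
= 6^2 + 1^2 + (-2)^2 + 4^2
= 36 + 1 + 4 + 16
= 57

57


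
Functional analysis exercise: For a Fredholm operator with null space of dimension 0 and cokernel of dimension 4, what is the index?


The Fredholm index is defined as ind(T) = dim(ker T) - dim(coker T)
= 0 - 4
= -4

-4


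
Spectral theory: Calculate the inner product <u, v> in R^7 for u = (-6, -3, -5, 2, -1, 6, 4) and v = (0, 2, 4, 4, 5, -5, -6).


Computing the standard inner product <u, v> = sum u_i * v_i
= -6*0 + -3*2 + -5*4 + 2*4 + -1*5 + 6*-5 + 4*-6
= 0 + -6 + -20 + 8 + -5 + -30 + -24
= -77

-77


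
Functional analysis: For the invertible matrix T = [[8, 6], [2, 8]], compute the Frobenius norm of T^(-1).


det(T) = 8*8 - 6*2 = 52
T^(-1) = (1/52) * [[8, -6], [-2, 8]] = [[0.1538, -0.1154], [-0.0385, 0.1538]]
||T^(-1)||_F^2 = 0.1538^2 + (-0.1154)^2 + (-0.0385)^2 + 0.1538^2 = 0.0621
||T^(-1)||_F = sqrt(0.0621) = 0.2493

0.2493


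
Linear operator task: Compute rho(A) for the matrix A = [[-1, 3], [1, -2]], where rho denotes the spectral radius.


For a 2x2 matrix, eigenvalues satisfy lambda^2 - (trace)*lambda + det = 0
trace = -1 + -2 = -3
det = -1*-2 - 3*1 = -1
discriminant = (-3)^2 - 4*(-1) = 13
spectral radius = max |eigenvalue| = 3.3028

3.3028


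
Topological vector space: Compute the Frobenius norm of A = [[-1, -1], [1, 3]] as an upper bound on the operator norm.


||A||_F^2 = sum a_ij^2
= (-1)^2 + (-1)^2 + 1^2 + 3^2
= 1 + 1 + 1 + 9 = 12
||A||_F = sqrt(12) = 3.4641

3.4641


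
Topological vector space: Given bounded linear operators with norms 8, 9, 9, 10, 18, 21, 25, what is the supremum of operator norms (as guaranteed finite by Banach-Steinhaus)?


By the Uniform Boundedness Principle, the supremum of norms is finite.
sup_k ||T_k|| = max(8, 9, 9, 10, 18, 21, 25) = 25

25


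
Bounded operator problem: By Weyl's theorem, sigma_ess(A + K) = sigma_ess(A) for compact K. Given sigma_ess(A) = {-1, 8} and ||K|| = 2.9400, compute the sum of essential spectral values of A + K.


By Weyl's theorem, the essential spectrum is invariant under compact perturbations.
sigma_ess(A + K) = sigma_ess(A) = {-1, 8}
Sum = -1 + 8 = 7

7


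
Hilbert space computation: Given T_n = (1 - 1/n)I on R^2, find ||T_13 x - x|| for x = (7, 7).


T_13 x - x = (1 - 1/13)x - x = -x/13
||x|| = sqrt(98) = 9.8995
||T_13 x - x|| = ||x||/13 = 9.8995/13 = 0.7615

0.7615


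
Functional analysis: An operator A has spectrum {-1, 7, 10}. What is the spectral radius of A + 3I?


Spectrum of A + 3I = {2, 10, 13}
Spectral radius = max |lambda| over the shifted spectrum
= max(2, 10, 13) = 13

13


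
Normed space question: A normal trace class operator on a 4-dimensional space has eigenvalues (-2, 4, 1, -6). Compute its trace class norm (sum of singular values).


For a normal operator, singular values equal |eigenvalues|.
Trace norm = sum |lambda_i| = 2 + 4 + 1 + 6
= 13

13


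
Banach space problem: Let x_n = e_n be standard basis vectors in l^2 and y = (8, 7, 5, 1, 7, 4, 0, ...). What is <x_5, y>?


x_5 = e_5 is the standard basis vector with 1 in position 5.
<x_5, y> = y_5 = 7
As n -> infinity, <x_n, y> -> 0, confirming weak convergence of (x_n) to 0.

7


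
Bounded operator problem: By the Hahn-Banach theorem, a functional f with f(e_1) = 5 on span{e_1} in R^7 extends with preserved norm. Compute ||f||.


The norm of f is given by ||f|| = sup_{||x||=1} |f(x)|.
On span{e_1}, ||e_1|| = 1, so ||f|| = |f(e_1)| / ||e_1||
= |5| / 1 = 5.0000

5.0000


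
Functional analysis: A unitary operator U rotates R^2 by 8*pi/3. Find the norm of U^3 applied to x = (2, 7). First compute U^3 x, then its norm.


U is a rotation by theta = 8*pi/3
U^3 = rotation by 3*theta = 24*pi/3 = 0*pi/3 (mod 2*pi)
cos(0*pi/3) = 1.0000, sin(0*pi/3) = 0.0000
U^3 x = (1.0000 * 2 - 0.0000 * 7, 0.0000 * 2 + 1.0000 * 7)
= (2.0000, 7.0000)
||U^3 x|| = sqrt(2.0000^2 + 7.0000^2) = sqrt(53.0000) = 7.2801

7.2801


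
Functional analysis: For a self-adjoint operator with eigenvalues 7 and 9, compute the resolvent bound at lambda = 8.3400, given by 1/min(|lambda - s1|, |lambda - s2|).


dist(8.3400, {7, 9}) = min(|8.3400 - 7|, |8.3400 - 9|)
= min(1.3400, 0.6600) = 0.6600
Resolvent bound = 1/0.6600 = 1.5152

1.5152


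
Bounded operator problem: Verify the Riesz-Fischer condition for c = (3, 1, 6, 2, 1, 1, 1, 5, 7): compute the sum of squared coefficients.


sum |c_n|^2 = 3^2 + 1^2 + 6^2 + 2^2 + 1^2 + 1^2 + 1^2 + 5^2 + 7^2
= 9 + 1 + 36 + 4 + 1 + 1 + 1 + 25 + 49
= 127

127


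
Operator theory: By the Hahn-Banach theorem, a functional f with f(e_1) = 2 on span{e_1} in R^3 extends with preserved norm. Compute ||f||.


The norm of f is given by ||f|| = sup_{||x||=1} |f(x)|.
On span{e_1}, ||e_1|| = 1, so ||f|| = |f(e_1)| / ||e_1||
= |2| / 1 = 2.0000

2.0000


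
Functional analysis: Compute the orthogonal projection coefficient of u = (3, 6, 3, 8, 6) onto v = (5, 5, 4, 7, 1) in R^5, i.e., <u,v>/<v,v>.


Computing <u,v> = 3*5 + 6*5 + 3*4 + 8*7 + 6*1 = 119
Computing <v,v> = 5^2 + 5^2 + 4^2 + 7^2 + 1^2 = 116
Projection coefficient = 119/116 = 1.0259

1.0259


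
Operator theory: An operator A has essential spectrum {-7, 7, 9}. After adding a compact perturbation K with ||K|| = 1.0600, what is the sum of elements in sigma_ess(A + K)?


By Weyl's theorem, the essential spectrum is invariant under compact perturbations.
sigma_ess(A + K) = sigma_ess(A) = {-7, 7, 9}
Sum = -7 + 7 + 9 = 9

9


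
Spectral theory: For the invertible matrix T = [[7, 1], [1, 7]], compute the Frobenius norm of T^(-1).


det(T) = 7*7 - 1*1 = 48
T^(-1) = (1/48) * [[7, -1], [-1, 7]] = [[0.1458, -0.0208], [-0.0208, 0.1458]]
||T^(-1)||_F^2 = 0.1458^2 + (-0.0208)^2 + (-0.0208)^2 + 0.1458^2 = 0.0434
||T^(-1)||_F = sqrt(0.0434) = 0.2083

0.2083


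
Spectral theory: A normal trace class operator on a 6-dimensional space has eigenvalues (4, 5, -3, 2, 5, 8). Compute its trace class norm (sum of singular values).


For a normal operator, singular values equal |eigenvalues|.
Trace norm = sum |lambda_i| = 4 + 5 + 3 + 2 + 5 + 8
= 27

27


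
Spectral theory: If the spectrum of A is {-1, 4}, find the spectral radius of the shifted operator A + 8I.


Spectrum of A + 8I = {7, 12}
Spectral radius = max |lambda| over the shifted spectrum
= max(7, 12) = 12

12


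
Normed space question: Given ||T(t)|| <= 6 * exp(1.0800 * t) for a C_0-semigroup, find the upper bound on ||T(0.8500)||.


||T(0.8500)|| <= 6 * exp(1.0800 * 0.8500)
= 6 * exp(0.9180)
= 6 * 2.5043
= 15.0257

15.0257


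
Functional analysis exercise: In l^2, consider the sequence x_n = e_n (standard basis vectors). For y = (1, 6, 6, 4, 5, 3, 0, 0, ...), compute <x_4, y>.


x_4 = e_4 is the standard basis vector with 1 in position 4.
<x_4, y> = y_4 = 4
As n -> infinity, <x_n, y> -> 0, confirming weak convergence of (x_n) to 0.

4


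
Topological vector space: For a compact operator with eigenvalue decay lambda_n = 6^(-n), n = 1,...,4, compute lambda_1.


The eigenvalue formula gives lambda_1 = 1/6^1
= 1/6
= 0.1667

0.1667


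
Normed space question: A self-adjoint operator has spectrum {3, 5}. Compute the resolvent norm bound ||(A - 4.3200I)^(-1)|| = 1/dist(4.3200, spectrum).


dist(4.3200, {3, 5}) = min(|4.3200 - 3|, |4.3200 - 5|)
= min(1.3200, 0.6800) = 0.6800
Resolvent bound = 1/0.6800 = 1.4706

1.4706


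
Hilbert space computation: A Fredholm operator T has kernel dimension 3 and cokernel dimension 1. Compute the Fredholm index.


The Fredholm index is defined as ind(T) = dim(ker T) - dim(coker T)
= 3 - 1
= 2

2


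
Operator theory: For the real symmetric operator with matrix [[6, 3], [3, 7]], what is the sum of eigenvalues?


For a self-adjoint (symmetric) matrix, the eigenvalues are real.
The sum of eigenvalues equals the trace of the matrix.
trace = 6 + 7 = 13

13


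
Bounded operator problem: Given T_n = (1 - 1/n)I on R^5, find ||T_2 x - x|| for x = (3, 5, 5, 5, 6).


T_2 x - x = (1 - 1/2)x - x = -x/2
||x|| = sqrt(120) = 10.9545
||T_2 x - x|| = ||x||/2 = 10.9545/2 = 5.4772

5.4772


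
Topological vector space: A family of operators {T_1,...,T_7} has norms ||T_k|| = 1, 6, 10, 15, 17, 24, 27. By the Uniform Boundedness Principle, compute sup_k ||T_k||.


By the Uniform Boundedness Principle, the supremum of norms is finite.
sup_k ||T_k|| = max(1, 6, 10, 15, 17, 24, 27) = 27

27


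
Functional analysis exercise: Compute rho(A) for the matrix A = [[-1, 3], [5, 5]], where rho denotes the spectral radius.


For a 2x2 matrix, eigenvalues satisfy lambda^2 - (trace)*lambda + det = 0
trace = -1 + 5 = 4
det = -1*5 - 3*5 = -20
discriminant = 4^2 - 4*(-20) = 96
spectral radius = max |eigenvalue| = 6.8990

6.8990


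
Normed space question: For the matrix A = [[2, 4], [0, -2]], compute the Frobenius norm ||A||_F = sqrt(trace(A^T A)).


||A||_F^2 = sum a_ij^2
= 2^2 + 4^2 + 0^2 + (-2)^2
= 4 + 16 + 0 + 4 = 24
||A||_F = sqrt(24) = 4.8990

4.8990


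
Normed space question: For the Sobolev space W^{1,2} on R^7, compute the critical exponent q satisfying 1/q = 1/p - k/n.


Using the Sobolev embedding formula: 1/q = 1/p - k/n
1/q = 1/2 - 1/7 = 5/14
q = 1/(5/14) = 14/5 = 2.8000

2.8000


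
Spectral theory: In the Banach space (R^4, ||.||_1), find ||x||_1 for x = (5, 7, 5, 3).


The l^1 norm equals the sum of absolute values of all components.
||x||_1 = 5 + 7 + 5 + 3
= 20

20.0000


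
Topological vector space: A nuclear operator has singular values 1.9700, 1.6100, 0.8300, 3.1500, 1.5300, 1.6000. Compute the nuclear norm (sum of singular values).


The nuclear norm is the sum of all singular values.
||T||_1 = 1.9700 + 1.6100 + 0.8300 + 3.1500 + 1.5300 + 1.6000
= 10.6900

10.6900


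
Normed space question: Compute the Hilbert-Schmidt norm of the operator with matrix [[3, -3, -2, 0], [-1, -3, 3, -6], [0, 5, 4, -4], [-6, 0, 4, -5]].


The Hilbert-Schmidt norm is sqrt(sum of squares of all entries).
Sum of squares = 3^2 + (-3)^2 + (-2)^2 + 0^2 + (-1)^2 + (-3)^2 + 3^2 + (-6)^2 + 0^2 + 5^2 + 4^2 + (-4)^2 + (-6)^2 + 0^2 + 4^2 + (-5)^2
= 9 + 9 + 4 + 0 + 1 + 9 + 9 + 36 + 0 + 25 + 16 + 16 + 36 + 0 + 16 + 25 = 211
||T||_HS = sqrt(211) = 14.5258

14.5258


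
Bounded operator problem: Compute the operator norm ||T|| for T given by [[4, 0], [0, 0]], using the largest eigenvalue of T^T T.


A^T A = [[16, 0], [0, 0]]
trace(A^T A) = 16, det(A^T A) = 0
discriminant = 16^2 - 4*0 = 256
Largest eigenvalue of A^T A = (trace + sqrt(disc))/2 = 16.0000
||T|| = sqrt(16.0000) = 4.0000

4.0000


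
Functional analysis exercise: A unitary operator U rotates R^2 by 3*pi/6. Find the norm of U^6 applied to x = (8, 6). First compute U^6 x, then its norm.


U is a rotation by theta = 3*pi/6
U^6 = rotation by 6*theta = 18*pi/6 = 6*pi/6 (mod 2*pi)
cos(6*pi/6) = -1.0000, sin(6*pi/6) = 0.0000
U^6 x = (-1.0000 * 8 - 0.0000 * 6, 0.0000 * 8 + -1.0000 * 6)
= (-8.0000, -6.0000)
||U^6 x|| = sqrt((-8.0000)^2 + (-6.0000)^2) = sqrt(100.0000) = 10.0000

10.0000


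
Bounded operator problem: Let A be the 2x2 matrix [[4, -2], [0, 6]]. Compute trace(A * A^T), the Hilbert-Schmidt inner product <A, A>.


trace(A * A^T) = sum of squares of all entries
= 4^2 + (-2)^2 + 0^2 + 6^2
= 16 + 4 + 0 + 36
= 56

56


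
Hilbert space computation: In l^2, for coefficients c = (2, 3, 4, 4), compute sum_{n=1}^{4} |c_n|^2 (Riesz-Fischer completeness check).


sum |c_n|^2 = 2^2 + 3^2 + 4^2 + 4^2
= 4 + 9 + 16 + 16
= 45

45


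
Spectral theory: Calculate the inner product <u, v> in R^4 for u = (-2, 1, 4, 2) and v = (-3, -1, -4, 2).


Computing the standard inner product <u, v> = sum u_i * v_i
= -2*-3 + 1*-1 + 4*-4 + 2*2
= 6 + -1 + -16 + 4
= -7

-7


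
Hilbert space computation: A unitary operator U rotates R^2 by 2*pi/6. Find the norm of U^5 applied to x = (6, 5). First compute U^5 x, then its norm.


U is a rotation by theta = 2*pi/6
U^5 = rotation by 5*theta = 10*pi/6
cos(10*pi/6) = 0.5000, sin(10*pi/6) = -0.8660
U^5 x = (0.5000 * 6 - -0.8660 * 5, -0.8660 * 6 + 0.5000 * 5)
= (7.3301, -2.6962)
||U^5 x|| = sqrt(7.3301^2 + (-2.6962)^2) = sqrt(61.0000) = 7.8102

7.8102


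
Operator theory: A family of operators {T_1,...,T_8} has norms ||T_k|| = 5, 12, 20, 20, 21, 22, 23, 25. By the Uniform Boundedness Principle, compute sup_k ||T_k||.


By the Uniform Boundedness Principle, the supremum of norms is finite.
sup_k ||T_k|| = max(5, 12, 20, 20, 21, 22, 23, 25) = 25

25


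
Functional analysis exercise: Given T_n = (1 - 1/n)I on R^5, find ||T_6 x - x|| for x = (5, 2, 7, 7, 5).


T_6 x - x = (1 - 1/6)x - x = -x/6
||x|| = sqrt(152) = 12.3288
||T_6 x - x|| = ||x||/6 = 12.3288/6 = 2.0548

2.0548


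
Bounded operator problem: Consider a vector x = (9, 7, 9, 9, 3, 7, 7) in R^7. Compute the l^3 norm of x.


The l^3 norm = (sum |x_i|^3)^(1/3)
Sum of 3th powers = 729 + 343 + 729 + 729 + 27 + 343 + 343 = 3243
||x||_3 = (3243)^(1/3) = 14.8018

14.8018
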